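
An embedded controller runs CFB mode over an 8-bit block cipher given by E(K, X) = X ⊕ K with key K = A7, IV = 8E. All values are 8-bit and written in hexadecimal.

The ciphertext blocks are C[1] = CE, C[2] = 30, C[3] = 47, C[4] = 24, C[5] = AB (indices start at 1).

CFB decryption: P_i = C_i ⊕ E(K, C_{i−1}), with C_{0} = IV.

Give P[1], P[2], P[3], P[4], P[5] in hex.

P[1]: E(K, 8E) = 29; CE ⊕ 29 = E7.
P[2]: E(K, CE) = 69; 30 ⊕ 69 = 59.
P[3]: E(K, 30) = 97; 47 ⊕ 97 = D0.
P[4]: E(K, 47) = E0; 24 ⊕ E0 = C4.
P[5]: E(K, 24) = 83; AB ⊕ 83 = 28.

P[1] = E7, P[2] = 59, P[3] = D0, P[4] = C4, P[5] = 28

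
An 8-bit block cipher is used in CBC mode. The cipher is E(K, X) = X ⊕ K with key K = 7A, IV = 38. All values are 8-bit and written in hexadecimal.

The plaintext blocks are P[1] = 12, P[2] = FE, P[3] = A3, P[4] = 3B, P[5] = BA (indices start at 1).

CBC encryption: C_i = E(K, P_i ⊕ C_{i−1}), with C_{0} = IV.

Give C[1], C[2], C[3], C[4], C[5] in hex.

C[1]: P[1] ⊕ 38 = 2A; E(K, 2A) = 50.
C[2]: P[2] ⊕ 50 = AE; E(K, AE) = D4.
C[3]: P[3] ⊕ D4 = 77; E(K, 77) = 0D.
C[4]: P[4] ⊕ 0D = 36; E(K, 36) = 4C.
C[5]: P[5] ⊕ 4C = F6; E(K, F6) = 8C.

C[1] = 50, C[2] = D4, C[3] = 0D, C[4] = 4C, C[5] = 8C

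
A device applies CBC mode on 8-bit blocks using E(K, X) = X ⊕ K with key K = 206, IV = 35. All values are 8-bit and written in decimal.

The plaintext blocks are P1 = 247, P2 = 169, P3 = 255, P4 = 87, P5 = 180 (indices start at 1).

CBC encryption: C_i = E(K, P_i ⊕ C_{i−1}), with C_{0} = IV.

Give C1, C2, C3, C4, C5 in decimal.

C1 = 26, C2 = 125, C3 = 76, C4 = 213, C5 = 175

C1: P1 ⊕ 35 = 212; E(K, 212) = 26.
C2: P2 ⊕ 26 = 179; E(K, 179) = 125.
C3: P3 ⊕ 125 = 130; E(K, 130) = 76.
C4: P4 ⊕ 76 = 27; E(K, 27) = 213.
C5: P5 ⊕ 213 = 97; E(K, 97) = 175.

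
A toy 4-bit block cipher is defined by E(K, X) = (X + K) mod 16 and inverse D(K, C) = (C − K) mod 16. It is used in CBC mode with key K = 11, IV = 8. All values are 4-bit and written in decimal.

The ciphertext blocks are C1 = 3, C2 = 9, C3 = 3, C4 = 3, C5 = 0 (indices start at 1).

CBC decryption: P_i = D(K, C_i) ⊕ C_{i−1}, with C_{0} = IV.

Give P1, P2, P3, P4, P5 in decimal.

P1 = 0, P2 = 13, P3 = 1, P4 = 11, P5 = 6

P1: D(K, 3) = 8; 8 ⊕ 8 = 0.
P2: D(K, 9) = 14; 14 ⊕ 3 = 13.
P3: D(K, 3) = 8; 8 ⊕ 9 = 1.
P4: D(K, 3) = 8; 8 ⊕ 3 = 11.
P5: D(K, 0) = 5; 5 ⊕ 3 = 6.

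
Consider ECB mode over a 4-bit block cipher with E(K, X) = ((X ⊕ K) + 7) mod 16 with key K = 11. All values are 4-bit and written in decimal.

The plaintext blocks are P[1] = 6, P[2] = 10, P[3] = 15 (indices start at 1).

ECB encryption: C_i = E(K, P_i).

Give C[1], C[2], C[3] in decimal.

C[1] = 4, C[2] = 8, C[3] = 11

C[1]: E(K, 6) = 4.
C[2]: E(K, 10) = 8.
C[3]: E(K, 15) = 11.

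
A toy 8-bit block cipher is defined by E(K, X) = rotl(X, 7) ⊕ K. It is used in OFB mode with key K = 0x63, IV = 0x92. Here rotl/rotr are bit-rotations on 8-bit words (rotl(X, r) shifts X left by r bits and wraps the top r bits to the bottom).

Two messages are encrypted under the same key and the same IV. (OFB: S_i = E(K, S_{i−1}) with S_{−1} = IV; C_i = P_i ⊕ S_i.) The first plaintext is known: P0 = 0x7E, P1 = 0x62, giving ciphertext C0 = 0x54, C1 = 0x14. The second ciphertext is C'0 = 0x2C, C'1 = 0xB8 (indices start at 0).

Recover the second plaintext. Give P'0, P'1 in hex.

P'0 = 0x06, P'1 = 0xCE

In OFB with a reused IV, both messages share the same keystream S_i, so C_i ⊕ C'_i = P_i ⊕ P'_i and thus P'_i = P_i ⊕ C_i ⊕ C'_i.
P'0: 0x7E ⊕ 0x54 ⊕ 0x2C = 0x06.
P'1: 0x62 ⊕ 0x14 ⊕ 0xB8 = 0xCE.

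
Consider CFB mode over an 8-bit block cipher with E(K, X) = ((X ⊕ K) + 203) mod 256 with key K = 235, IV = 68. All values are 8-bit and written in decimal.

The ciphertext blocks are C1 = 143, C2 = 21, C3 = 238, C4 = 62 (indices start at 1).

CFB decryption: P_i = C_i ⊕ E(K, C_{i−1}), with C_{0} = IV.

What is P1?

P1: E(K, 68) = 122; 143 ⊕ 122 = 245.

P1 = 245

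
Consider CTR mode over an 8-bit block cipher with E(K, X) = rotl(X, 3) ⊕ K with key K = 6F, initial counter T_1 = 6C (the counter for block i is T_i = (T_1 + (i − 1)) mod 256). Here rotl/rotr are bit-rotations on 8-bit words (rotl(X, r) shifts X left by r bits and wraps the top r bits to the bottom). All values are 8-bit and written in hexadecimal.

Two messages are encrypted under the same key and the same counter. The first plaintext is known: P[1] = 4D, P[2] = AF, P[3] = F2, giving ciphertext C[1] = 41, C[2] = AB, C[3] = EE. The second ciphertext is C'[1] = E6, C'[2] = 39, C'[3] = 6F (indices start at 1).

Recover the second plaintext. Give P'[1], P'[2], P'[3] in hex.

In CTR with a reused counter, both messages share the same keystream S_i, so C_i ⊕ C'_i = P_i ⊕ P'_i and thus P'_i = P_i ⊕ C_i ⊕ C'_i.
P'[1]: 4D ⊕ 41 ⊕ E6 = EA.
P'[2]: AF ⊕ AB ⊕ 39 = 3D.
P'[3]: F2 ⊕ EE ⊕ 6F = 73.

P'[1] = EA, P'[2] = 3D, P'[3] = 73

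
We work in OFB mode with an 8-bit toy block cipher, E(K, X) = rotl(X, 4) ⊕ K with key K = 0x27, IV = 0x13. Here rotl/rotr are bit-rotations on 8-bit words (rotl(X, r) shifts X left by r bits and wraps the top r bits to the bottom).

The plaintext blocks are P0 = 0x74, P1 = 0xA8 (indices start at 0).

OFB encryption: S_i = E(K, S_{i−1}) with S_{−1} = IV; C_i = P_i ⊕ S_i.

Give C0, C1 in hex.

C0: S = E(K, 0x13) = 0x16; 0x74 ⊕ 0x16 = 0x62.
C1: S = E(K, 0x16) = 0x46; 0xA8 ⊕ 0x46 = 0xEE.

C0 = 0x62, C1 = 0xEE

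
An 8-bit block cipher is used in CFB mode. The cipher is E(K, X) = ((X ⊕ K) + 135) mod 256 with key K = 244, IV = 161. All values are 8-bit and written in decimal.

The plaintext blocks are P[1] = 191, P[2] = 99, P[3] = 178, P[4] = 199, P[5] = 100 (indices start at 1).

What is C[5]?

CFB encryption: C_i = P_i ⊕ E(K, C_{i−1}), with C_{0} = IV.
C[1]: E(K, 161) = 220; 191 ⊕ 220 = 99.
C[2]: E(K, 99) = 30; 99 ⊕ 30 = 125.
C[3]: E(K, 125) = 16; 178 ⊕ 16 = 162.
C[4]: E(K, 162) = 221; 199 ⊕ 221 = 26.
C[5]: E(K, 26) = 117; 100 ⊕ 117 = 17.

C[5] = 17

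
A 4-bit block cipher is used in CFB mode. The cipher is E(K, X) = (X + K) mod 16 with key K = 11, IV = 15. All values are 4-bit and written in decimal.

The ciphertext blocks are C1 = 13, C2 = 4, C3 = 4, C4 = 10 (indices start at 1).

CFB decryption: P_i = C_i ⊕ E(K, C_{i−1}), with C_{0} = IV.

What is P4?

P4: E(K, 4) = 15; 10 ⊕ 15 = 5.

P4 = 5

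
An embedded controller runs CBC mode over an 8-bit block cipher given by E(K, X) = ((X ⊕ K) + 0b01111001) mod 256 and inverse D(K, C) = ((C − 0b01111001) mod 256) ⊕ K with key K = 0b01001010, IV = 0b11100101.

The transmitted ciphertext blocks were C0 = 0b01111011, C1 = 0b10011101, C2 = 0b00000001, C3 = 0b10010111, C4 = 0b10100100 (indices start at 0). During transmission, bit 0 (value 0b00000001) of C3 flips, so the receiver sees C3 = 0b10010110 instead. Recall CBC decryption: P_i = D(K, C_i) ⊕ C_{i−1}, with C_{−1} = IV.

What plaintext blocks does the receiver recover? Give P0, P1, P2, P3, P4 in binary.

Only C3 changed, to 0b10010110. In CBC, a change in C_i garbles P_i and flips the same bit in P_{i+1}. Decrypting the received ciphertext:
P0: D(K, 0b01111011) = 0b01001000; 0b01001000 ⊕ 0b11100101 = 0b10101101.
P1: D(K, 0b10011101) = 0b01101110; 0b01101110 ⊕ 0b01111011 = 0b00010101.
P2: D(K, 0b00000001) = 0b11000010; 0b11000010 ⊕ 0b10011101 = 0b01011111.
P3: D(K, 0b10010110) = 0b01010111; 0b01010111 ⊕ 0b00000001 = 0b01010110.
P4: D(K, 0b10100100) = 0b01100001; 0b01100001 ⊕ 0b10010110 = 0b11110111.
Blocks that differ from the original plaintext: P3, P4.

P0 = 0b10101101, P1 = 0b00010101, P2 = 0b01011111, P3 = 0b01010110, P4 = 0b11110111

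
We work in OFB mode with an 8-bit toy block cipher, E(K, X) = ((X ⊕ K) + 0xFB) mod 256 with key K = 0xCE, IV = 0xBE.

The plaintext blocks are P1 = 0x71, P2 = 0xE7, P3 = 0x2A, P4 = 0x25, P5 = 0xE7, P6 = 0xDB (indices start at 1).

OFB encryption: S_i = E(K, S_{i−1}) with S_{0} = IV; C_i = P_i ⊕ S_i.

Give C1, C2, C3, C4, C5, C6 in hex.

C1: S = E(K, 0xBE) = 0x6B; 0x71 ⊕ 0x6B = 0x1A.
C2: S = E(K, 0x6B) = 0xA0; 0xE7 ⊕ 0xA0 = 0x47.
C3: S = E(K, 0xA0) = 0x69; 0x2A ⊕ 0x69 = 0x43.
C4: S = E(K, 0x69) = 0xA2; 0x25 ⊕ 0xA2 = 0x87.
C5: S = E(K, 0xA2) = 0x67; 0xE7 ⊕ 0x67 = 0x80.
C6: S = E(K, 0x67) = 0xA4; 0xDB ⊕ 0xA4 = 0x7F.

C1 = 0x1A, C2 = 0x47, C3 = 0x43, C4 = 0x87, C5 = 0x80, C6 = 0x7F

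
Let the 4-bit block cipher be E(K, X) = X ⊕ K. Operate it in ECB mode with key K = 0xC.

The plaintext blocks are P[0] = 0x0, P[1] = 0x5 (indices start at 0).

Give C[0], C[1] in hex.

C[0] = 0xC, C[1] = 0x9

ECB encryption: C_i = E(K, P_i).
C[0]: E(K, 0x0) = 0xC.
C[1]: E(K, 0x5) = 0x9.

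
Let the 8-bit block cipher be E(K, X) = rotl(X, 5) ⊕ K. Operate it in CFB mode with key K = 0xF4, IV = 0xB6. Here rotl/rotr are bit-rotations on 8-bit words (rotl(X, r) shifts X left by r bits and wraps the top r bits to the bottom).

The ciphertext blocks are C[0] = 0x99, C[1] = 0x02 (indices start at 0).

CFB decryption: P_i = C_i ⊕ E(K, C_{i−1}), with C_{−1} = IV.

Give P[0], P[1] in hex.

P[0]: E(K, 0xB6) = 0x22; 0x99 ⊕ 0x22 = 0xBB.
P[1]: E(K, 0x99) = 0xC7; 0x02 ⊕ 0xC7 = 0xC5.

P[0] = 0xBB, P[1] = 0xC5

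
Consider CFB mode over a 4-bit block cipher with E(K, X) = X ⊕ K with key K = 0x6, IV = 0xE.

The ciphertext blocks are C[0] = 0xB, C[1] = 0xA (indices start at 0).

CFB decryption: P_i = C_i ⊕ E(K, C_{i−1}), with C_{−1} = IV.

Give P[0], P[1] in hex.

P[0]: E(K, 0xE) = 0x8; 0xB ⊕ 0x8 = 0x3.
P[1]: E(K, 0xB) = 0xD; 0xA ⊕ 0xD = 0x7.

P[0] = 0x3, P[1] = 0x7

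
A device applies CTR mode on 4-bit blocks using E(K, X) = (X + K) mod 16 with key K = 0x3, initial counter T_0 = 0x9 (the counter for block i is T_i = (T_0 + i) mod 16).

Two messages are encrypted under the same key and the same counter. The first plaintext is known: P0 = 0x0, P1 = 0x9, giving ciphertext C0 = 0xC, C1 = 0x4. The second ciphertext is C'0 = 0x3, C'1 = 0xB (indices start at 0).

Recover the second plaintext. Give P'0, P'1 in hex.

P'0 = 0xF, P'1 = 0x6

In CTR with a reused counter, both messages share the same keystream S_i, so C_i ⊕ C'_i = P_i ⊕ P'_i and thus P'_i = P_i ⊕ C_i ⊕ C'_i.
P'0: 0x0 ⊕ 0xC ⊕ 0x3 = 0xF.
P'1: 0x9 ⊕ 0x4 ⊕ 0xB = 0x6.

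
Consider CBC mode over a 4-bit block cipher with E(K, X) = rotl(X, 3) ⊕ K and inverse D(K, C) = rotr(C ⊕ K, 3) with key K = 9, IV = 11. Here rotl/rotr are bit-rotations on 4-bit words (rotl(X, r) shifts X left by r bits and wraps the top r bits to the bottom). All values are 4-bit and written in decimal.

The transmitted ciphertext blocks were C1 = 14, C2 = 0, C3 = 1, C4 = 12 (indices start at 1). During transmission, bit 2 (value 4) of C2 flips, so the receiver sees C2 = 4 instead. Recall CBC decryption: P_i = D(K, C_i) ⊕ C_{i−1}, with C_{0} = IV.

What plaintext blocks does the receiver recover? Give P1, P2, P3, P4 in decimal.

Only C2 changed, to 4. In CBC, a change in C_i garbles P_i and flips the same bit in P_{i+1}. Decrypting the received ciphertext:
P1: D(K, 14) = 14; 14 ⊕ 11 = 5.
P2: D(K, 4) = 11; 11 ⊕ 14 = 5.
P3: D(K, 1) = 1; 1 ⊕ 4 = 5.
P4: D(K, 12) = 10; 10 ⊕ 1 = 11.
Blocks that differ from the original plaintext: P2, P3.

P1 = 5, P2 = 5, P3 = 5, P4 = 11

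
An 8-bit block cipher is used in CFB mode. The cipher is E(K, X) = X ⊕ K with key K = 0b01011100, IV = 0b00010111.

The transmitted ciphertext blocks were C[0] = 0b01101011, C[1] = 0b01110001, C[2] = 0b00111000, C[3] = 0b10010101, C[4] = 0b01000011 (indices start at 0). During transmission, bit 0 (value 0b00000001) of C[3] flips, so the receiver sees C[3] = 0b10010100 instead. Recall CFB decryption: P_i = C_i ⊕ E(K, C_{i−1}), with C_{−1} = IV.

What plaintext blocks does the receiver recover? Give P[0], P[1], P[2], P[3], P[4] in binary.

Only C[3] changed, to 0b10010100. In CFB, a change in C_i flips the same bit in P_i and garbles P_{i+1}. Decrypting the received ciphertext:
P[0]: E(K, 0b00010111) = 0b01001011; 0b01101011 ⊕ 0b01001011 = 0b00100000.
P[1]: E(K, 0b01101011) = 0b00110111; 0b01110001 ⊕ 0b00110111 = 0b01000110.
P[2]: E(K, 0b01110001) = 0b00101101; 0b00111000 ⊕ 0b00101101 = 0b00010101.
P[3]: E(K, 0b00111000) = 0b01100100; 0b10010100 ⊕ 0b01100100 = 0b11110000.
P[4]: E(K, 0b10010100) = 0b11001000; 0b01000011 ⊕ 0b11001000 = 0b10001011.
Blocks that differ from the original plaintext: P[3], P[4].

P[0] = 0b00100000, P[1] = 0b01000110, P[2] = 0b00010101, P[3] = 0b11110000, P[4] = 0b10001011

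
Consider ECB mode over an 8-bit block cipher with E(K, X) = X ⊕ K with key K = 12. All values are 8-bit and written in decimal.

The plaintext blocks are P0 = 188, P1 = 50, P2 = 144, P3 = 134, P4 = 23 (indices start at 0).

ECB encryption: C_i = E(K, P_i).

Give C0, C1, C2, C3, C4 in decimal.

C0: E(K, 188) = 176.
C1: E(K, 50) = 62.
C2: E(K, 144) = 156.
C3: E(K, 134) = 138.
C4: E(K, 23) = 27.

C0 = 176, C1 = 62, C2 = 156, C3 = 138, C4 = 27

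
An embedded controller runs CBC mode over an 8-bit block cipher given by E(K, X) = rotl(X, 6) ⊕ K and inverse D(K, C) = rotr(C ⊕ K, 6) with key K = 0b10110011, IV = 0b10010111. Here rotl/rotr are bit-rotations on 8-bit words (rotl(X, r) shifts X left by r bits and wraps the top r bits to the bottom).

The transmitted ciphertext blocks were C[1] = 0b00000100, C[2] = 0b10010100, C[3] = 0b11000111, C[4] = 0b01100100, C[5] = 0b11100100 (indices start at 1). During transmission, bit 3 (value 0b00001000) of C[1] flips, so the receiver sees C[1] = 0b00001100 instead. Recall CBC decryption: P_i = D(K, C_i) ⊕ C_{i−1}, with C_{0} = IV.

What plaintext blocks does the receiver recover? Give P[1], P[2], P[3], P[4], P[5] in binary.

P[1] = 0b01101001, P[2] = 0b10010000, P[3] = 0b01000101, P[4] = 0b10011000, P[5] = 0b00111001

Only C[1] changed, to 0b00001100. In CBC, a change in C_i garbles P_i and flips the same bit in P_{i+1}. Decrypting the received ciphertext:
P[1]: D(K, 0b00001100) = 0b11111110; 0b11111110 ⊕ 0b10010111 = 0b01101001.
P[2]: D(K, 0b10010100) = 0b10011100; 0b10011100 ⊕ 0b00001100 = 0b10010000.
P[3]: D(K, 0b11000111) = 0b11010001; 0b11010001 ⊕ 0b10010100 = 0b01000101.
P[4]: D(K, 0b01100100) = 0b01011111; 0b01011111 ⊕ 0b11000111 = 0b10011000.
P[5]: D(K, 0b11100100) = 0b01011101; 0b01011101 ⊕ 0b01100100 = 0b00111001.
Blocks that differ from the original plaintext: P[1], P[2].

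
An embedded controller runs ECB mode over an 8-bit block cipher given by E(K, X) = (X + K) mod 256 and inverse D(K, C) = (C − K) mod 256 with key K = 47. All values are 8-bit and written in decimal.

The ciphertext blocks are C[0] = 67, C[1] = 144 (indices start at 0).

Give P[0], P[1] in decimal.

ECB decryption: P_i = D(K, C_i).
P[0]: D(K, 67) = 20.
P[1]: D(K, 144) = 97.

P[0] = 20, P[1] = 97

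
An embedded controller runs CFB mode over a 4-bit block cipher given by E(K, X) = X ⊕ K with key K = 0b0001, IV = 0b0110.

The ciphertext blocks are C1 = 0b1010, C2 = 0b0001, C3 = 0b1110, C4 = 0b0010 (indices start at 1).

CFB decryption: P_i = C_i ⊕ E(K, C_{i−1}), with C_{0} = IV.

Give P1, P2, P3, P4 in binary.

P1 = 0b1101, P2 = 0b1010, P3 = 0b1110, P4 = 0b1101

P1: E(K, 0b0110) = 0b0111; 0b1010 ⊕ 0b0111 = 0b1101.
P2: E(K, 0b1010) = 0b1011; 0b0001 ⊕ 0b1011 = 0b1010.
P3: E(K, 0b0001) = 0b0000; 0b1110 ⊕ 0b0000 = 0b1110.
P4: E(K, 0b1110) = 0b1111; 0b0010 ⊕ 0b1111 = 0b1101.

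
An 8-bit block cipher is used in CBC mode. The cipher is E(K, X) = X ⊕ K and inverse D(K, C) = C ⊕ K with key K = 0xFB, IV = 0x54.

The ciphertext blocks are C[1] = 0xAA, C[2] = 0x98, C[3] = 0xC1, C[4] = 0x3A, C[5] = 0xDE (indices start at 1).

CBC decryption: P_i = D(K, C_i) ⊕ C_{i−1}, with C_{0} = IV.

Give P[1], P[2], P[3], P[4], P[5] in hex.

P[1]: D(K, 0xAA) = 0x51; 0x51 ⊕ 0x54 = 0x05.
P[2]: D(K, 0x98) = 0x63; 0x63 ⊕ 0xAA = 0xC9.
P[3]: D(K, 0xC1) = 0x3A; 0x3A ⊕ 0x98 = 0xA2.
P[4]: D(K, 0x3A) = 0xC1; 0xC1 ⊕ 0xC1 = 0x00.
P[5]: D(K, 0xDE) = 0x25; 0x25 ⊕ 0x3A = 0x1F.

P[1] = 0x05, P[2] = 0xC9, P[3] = 0xA2, P[4] = 0x00, P[5] = 0x1F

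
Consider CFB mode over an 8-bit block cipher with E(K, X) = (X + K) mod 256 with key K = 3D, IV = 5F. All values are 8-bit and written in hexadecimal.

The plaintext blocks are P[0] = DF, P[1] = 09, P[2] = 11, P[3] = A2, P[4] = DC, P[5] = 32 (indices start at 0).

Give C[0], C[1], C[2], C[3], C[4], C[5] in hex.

CFB encryption: C_i = P_i ⊕ E(K, C_{i−1}), with C_{−1} = IV.
C[0]: E(K, 5F) = 9C; DF ⊕ 9C = 43.
C[1]: E(K, 43) = 80; 09 ⊕ 80 = 89.
C[2]: E(K, 89) = C6; 11 ⊕ C6 = D7.
C[3]: E(K, D7) = 14; A2 ⊕ 14 = B6.
C[4]: E(K, B6) = F3; DC ⊕ F3 = 2F.
C[5]: E(K, 2F) = 6C; 32 ⊕ 6C = 5E.

C[0] = 43, C[1] = 89, C[2] = D7, C[3] = B6, C[4] = 2F, C[5] = 5E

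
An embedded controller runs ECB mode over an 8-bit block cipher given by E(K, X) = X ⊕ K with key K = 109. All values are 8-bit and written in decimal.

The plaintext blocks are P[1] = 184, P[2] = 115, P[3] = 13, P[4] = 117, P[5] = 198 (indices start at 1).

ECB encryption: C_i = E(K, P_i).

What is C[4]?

C[4]: E(K, 117) = 24.

C[4] = 24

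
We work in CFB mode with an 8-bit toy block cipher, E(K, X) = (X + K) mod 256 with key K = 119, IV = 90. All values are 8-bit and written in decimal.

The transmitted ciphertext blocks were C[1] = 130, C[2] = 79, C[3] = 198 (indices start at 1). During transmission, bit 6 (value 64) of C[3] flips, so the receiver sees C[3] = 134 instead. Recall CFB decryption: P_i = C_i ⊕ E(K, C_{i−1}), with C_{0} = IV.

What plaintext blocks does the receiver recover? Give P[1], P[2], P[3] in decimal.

Only C[3] changed, to 134. In CFB, a change in C_i flips the same bit in P_i and garbles P_{i+1}. Decrypting the received ciphertext:
P[1]: E(K, 90) = 209; 130 ⊕ 209 = 83.
P[2]: E(K, 130) = 249; 79 ⊕ 249 = 182.
P[3]: E(K, 79) = 198; 134 ⊕ 198 = 64.
Blocks that differ from the original plaintext: P[3].

P[1] = 83, P[2] = 182, P[3] = 64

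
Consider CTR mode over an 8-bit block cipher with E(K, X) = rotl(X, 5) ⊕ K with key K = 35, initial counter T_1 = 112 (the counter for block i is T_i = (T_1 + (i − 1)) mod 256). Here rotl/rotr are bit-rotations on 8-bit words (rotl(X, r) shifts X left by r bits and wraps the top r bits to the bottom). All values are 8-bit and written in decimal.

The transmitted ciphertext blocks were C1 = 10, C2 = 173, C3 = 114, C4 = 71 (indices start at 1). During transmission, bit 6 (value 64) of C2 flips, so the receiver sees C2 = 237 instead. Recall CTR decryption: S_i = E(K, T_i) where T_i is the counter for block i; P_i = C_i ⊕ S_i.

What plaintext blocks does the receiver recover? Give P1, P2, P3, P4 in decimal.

P1 = 39, P2 = 224, P3 = 31, P4 = 10

Only C2 changed, to 237. In CTR, a change in C_i flips the same bit in P_i only; the keystream is unaffected. Decrypting the received ciphertext:
P1: T = 112, S = E(K, T) = 45; 10 ⊕ 45 = 39.
P2: T = 113, S = E(K, T) = 13; 237 ⊕ 13 = 224.
P3: T = 114, S = E(K, T) = 109; 114 ⊕ 109 = 31.
P4: T = 115, S = E(K, T) = 77; 71 ⊕ 77 = 10.
Blocks that differ from the original plaintext: P2.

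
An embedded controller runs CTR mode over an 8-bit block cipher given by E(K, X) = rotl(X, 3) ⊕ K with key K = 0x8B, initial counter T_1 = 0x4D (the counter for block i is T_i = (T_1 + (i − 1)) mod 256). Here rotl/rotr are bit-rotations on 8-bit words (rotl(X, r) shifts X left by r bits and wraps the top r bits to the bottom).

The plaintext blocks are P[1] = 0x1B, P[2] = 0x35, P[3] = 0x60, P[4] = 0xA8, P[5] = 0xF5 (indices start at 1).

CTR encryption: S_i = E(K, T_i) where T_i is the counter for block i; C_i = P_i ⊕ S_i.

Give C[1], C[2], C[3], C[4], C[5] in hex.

C[1] = 0xFA, C[2] = 0xCC, C[3] = 0x91, C[4] = 0xA1, C[5] = 0xF4

C[1]: T = 0x4D, S = E(K, T) = 0xE1; 0x1B ⊕ 0xE1 = 0xFA.
C[2]: T = 0x4E, S = E(K, T) = 0xF9; 0x35 ⊕ 0xF9 = 0xCC.
C[3]: T = 0x4F, S = E(K, T) = 0xF1; 0x60 ⊕ 0xF1 = 0x91.
C[4]: T = 0x50, S = E(K, T) = 0x09; 0xA8 ⊕ 0x09 = 0xA1.
C[5]: T = 0x51, S = E(K, T) = 0x01; 0xF5 ⊕ 0x01 = 0xF4.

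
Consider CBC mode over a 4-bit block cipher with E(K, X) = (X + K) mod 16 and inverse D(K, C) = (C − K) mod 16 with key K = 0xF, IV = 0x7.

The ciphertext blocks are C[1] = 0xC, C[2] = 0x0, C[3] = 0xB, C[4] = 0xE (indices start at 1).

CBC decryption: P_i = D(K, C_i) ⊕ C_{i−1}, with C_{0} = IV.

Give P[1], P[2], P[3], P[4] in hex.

P[1]: D(K, 0xC) = 0xD; 0xD ⊕ 0x7 = 0xA.
P[2]: D(K, 0x0) = 0x1; 0x1 ⊕ 0xC = 0xD.
P[3]: D(K, 0xB) = 0xC; 0xC ⊕ 0x0 = 0xC.
P[4]: D(K, 0xE) = 0xF; 0xF ⊕ 0xB = 0x4.

P[1] = 0xA, P[2] = 0xD, P[3] = 0xC, P[4] = 0x4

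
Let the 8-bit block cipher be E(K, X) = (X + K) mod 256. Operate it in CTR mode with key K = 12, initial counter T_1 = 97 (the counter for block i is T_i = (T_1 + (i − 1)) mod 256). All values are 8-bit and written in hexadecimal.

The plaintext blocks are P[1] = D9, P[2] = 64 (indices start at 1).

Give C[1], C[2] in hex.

CTR encryption: S_i = E(K, T_i) where T_i is the counter for block i; C_i = P_i ⊕ S_i.
C[1]: T = 97, S = E(K, T) = A9; D9 ⊕ A9 = 70.
C[2]: T = 98, S = E(K, T) = AA; 64 ⊕ AA = CE.

C[1] = 70, C[2] = CE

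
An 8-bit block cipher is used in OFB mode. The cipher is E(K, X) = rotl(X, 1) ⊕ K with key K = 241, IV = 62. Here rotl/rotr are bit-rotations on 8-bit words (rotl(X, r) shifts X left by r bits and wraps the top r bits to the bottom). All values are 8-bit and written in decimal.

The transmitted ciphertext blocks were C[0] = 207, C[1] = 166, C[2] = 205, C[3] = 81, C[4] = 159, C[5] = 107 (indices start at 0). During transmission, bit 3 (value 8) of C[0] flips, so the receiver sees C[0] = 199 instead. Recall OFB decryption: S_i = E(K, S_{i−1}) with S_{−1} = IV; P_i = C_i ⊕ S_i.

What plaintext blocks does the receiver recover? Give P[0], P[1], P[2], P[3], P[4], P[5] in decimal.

Only C[0] changed, to 199. In OFB, a change in C_i flips the same bit in P_i only; the keystream is unaffected. Decrypting the received ciphertext:
P[0]: S = E(K, 62) = 141; 199 ⊕ 141 = 74.
P[1]: S = E(K, 141) = 234; 166 ⊕ 234 = 76.
P[2]: S = E(K, 234) = 36; 205 ⊕ 36 = 233.
P[3]: S = E(K, 36) = 185; 81 ⊕ 185 = 232.
P[4]: S = E(K, 185) = 130; 159 ⊕ 130 = 29.
P[5]: S = E(K, 130) = 244; 107 ⊕ 244 = 159.
Blocks that differ from the original plaintext: P[0].

P[0] = 74, P[1] = 76, P[2] = 233, P[3] = 232, P[4] = 29, P[5] = 159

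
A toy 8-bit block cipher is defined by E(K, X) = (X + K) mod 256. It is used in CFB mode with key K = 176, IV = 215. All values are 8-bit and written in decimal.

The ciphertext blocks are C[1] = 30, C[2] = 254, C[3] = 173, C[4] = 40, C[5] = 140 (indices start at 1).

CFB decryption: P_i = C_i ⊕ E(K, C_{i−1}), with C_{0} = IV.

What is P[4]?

P[4] = 117

P[4]: E(K, 173) = 93; 40 ⊕ 93 = 117.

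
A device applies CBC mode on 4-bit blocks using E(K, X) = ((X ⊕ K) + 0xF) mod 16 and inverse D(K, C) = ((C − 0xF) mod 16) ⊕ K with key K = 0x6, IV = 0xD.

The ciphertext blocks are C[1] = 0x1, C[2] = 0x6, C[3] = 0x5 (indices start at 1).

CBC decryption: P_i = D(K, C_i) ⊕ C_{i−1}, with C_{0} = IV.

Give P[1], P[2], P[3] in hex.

P[1] = 0x9, P[2] = 0x0, P[3] = 0x6

P[1]: D(K, 0x1) = 0x4; 0x4 ⊕ 0xD = 0x9.
P[2]: D(K, 0x6) = 0x1; 0x1 ⊕ 0x1 = 0x0.
P[3]: D(K, 0x5) = 0x0; 0x0 ⊕ 0x6 = 0x6.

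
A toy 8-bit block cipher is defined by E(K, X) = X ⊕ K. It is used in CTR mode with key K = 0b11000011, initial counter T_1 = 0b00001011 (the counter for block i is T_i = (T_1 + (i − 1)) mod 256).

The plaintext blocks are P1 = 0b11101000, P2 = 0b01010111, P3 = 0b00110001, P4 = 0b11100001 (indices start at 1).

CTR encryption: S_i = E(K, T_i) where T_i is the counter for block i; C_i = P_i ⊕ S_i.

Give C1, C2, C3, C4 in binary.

C1: T = 0b00001011, S = E(K, T) = 0b11001000; 0b11101000 ⊕ 0b11001000 = 0b00100000.
C2: T = 0b00001100, S = E(K, T) = 0b11001111; 0b01010111 ⊕ 0b11001111 = 0b10011000.
C3: T = 0b00001101, S = E(K, T) = 0b11001110; 0b00110001 ⊕ 0b11001110 = 0b11111111.
C4: T = 0b00001110, S = E(K, T) = 0b11001101; 0b11100001 ⊕ 0b11001101 = 0b00101100.

C1 = 0b00100000, C2 = 0b10011000, C3 = 0b11111111, C4 = 0b00101100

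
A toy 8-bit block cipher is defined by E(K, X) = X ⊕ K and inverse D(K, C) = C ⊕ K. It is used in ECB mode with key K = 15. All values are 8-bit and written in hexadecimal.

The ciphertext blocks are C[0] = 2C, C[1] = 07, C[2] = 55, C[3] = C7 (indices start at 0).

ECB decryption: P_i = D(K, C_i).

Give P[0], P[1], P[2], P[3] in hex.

P[0]: D(K, 2C) = 39.
P[1]: D(K, 07) = 12.
P[2]: D(K, 55) = 40.
P[3]: D(K, C7) = D2.

P[0] = 39, P[1] = 12, P[2] = 40, P[3] = D2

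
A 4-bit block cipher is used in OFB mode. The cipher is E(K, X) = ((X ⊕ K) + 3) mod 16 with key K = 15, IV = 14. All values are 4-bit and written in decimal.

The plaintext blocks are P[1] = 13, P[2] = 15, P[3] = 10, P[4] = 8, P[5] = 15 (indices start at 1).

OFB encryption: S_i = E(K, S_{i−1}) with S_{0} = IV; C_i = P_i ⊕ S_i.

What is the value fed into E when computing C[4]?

C[1]: S = E(K, 14) = 4; 13 ⊕ 4 = 9.
C[2]: S = E(K, 4) = 14; 15 ⊕ 14 = 1.
C[3]: S = E(K, 14) = 4; 10 ⊕ 4 = 14.
C[4]: S = E(K, 4) = 14; 8 ⊕ 14 = 6.
So the input to E for block [4] is 4.

4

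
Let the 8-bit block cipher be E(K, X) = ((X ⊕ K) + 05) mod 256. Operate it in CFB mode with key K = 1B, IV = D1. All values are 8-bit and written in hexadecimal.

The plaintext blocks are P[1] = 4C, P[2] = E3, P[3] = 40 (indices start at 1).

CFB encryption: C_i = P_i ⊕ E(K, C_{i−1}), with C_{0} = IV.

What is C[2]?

C[1]: E(K, D1) = CF; 4C ⊕ CF = 83.
C[2]: E(K, 83) = 9D; E3 ⊕ 9D = 7E.

C[2] = 7E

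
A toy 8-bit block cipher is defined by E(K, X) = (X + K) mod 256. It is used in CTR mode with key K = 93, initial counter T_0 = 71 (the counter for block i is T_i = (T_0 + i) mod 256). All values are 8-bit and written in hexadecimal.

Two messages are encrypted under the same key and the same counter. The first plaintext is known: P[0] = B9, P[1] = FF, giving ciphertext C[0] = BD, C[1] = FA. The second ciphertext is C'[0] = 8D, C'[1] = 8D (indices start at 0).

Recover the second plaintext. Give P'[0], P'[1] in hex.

In CTR with a reused counter, both messages share the same keystream S_i, so C_i ⊕ C'_i = P_i ⊕ P'_i and thus P'_i = P_i ⊕ C_i ⊕ C'_i.
P'[0]: B9 ⊕ BD ⊕ 8D = 89.
P'[1]: FF ⊕ FA ⊕ 8D = 88.

P'[0] = 89, P'[1] = 88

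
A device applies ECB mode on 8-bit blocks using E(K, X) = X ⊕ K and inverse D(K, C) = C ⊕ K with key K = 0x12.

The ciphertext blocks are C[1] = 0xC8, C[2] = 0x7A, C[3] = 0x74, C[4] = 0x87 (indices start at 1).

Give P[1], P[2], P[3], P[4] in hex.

P[1] = 0xDA, P[2] = 0x68, P[3] = 0x66, P[4] = 0x95

ECB decryption: P_i = D(K, C_i).
P[1]: D(K, 0xC8) = 0xDA.
P[2]: D(K, 0x7A) = 0x68.
P[3]: D(K, 0x74) = 0x66.
P[4]: D(K, 0x87) = 0x95.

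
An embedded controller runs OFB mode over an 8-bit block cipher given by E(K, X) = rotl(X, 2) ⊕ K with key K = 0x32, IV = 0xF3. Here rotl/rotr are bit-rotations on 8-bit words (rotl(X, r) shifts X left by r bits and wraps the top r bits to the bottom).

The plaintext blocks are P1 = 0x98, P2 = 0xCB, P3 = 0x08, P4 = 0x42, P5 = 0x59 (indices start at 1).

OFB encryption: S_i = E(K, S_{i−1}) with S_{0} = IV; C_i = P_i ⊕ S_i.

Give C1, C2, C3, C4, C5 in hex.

C1: S = E(K, 0xF3) = 0xFD; 0x98 ⊕ 0xFD = 0x65.
C2: S = E(K, 0xFD) = 0xC5; 0xCB ⊕ 0xC5 = 0x0E.
C3: S = E(K, 0xC5) = 0x25; 0x08 ⊕ 0x25 = 0x2D.
C4: S = E(K, 0x25) = 0xA6; 0x42 ⊕ 0xA6 = 0xE4.
C5: S = E(K, 0xA6) = 0xA8; 0x59 ⊕ 0xA8 = 0xF1.

C1 = 0x65, C2 = 0x0E, C3 = 0x2D, C4 = 0xE4, C5 = 0xF1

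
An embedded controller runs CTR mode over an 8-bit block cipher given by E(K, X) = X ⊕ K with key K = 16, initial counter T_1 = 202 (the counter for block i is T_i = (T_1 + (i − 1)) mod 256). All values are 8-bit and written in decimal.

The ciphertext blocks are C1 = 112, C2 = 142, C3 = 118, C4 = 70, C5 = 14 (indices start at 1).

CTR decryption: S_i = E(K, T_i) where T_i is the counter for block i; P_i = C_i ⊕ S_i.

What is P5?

P5 = 208

P5: T = 206, S = E(K, T) = 222; 14 ⊕ 222 = 208.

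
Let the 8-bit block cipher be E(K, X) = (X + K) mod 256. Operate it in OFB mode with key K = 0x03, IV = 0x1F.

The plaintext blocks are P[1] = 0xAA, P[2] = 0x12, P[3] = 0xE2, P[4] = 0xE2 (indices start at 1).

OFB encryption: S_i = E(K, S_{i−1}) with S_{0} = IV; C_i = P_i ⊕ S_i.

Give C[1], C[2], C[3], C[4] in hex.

C[1] = 0x88, C[2] = 0x37, C[3] = 0xCA, C[4] = 0xC9

C[1]: S = E(K, 0x1F) = 0x22; 0xAA ⊕ 0x22 = 0x88.
C[2]: S = E(K, 0x22) = 0x25; 0x12 ⊕ 0x25 = 0x37.
C[3]: S = E(K, 0x25) = 0x28; 0xE2 ⊕ 0x28 = 0xCA.
C[4]: S = E(K, 0x28) = 0x2B; 0xE2 ⊕ 0x2B = 0xC9.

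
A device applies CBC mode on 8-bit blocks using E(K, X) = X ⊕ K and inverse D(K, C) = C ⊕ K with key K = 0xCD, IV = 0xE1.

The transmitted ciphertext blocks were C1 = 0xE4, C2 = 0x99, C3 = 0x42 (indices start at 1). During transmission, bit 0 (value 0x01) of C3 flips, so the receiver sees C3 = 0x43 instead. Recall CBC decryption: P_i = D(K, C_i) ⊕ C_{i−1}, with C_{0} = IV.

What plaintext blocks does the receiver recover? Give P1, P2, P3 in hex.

Only C3 changed, to 0x43. In CBC, a change in C_i garbles P_i and flips the same bit in P_{i+1}. Decrypting the received ciphertext:
P1: D(K, 0xE4) = 0x29; 0x29 ⊕ 0xE1 = 0xC8.
P2: D(K, 0x99) = 0x54; 0x54 ⊕ 0xE4 = 0xB0.
P3: D(K, 0x43) = 0x8E; 0x8E ⊕ 0x99 = 0x17.
Blocks that differ from the original plaintext: P3.

P1 = 0xC8, P2 = 0xB0, P3 = 0x17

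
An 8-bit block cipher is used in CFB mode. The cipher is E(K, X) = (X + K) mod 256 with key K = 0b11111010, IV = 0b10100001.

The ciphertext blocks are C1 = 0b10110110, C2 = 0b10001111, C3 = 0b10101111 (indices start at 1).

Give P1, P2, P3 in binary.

CFB decryption: P_i = C_i ⊕ E(K, C_{i−1}), with C_{0} = IV.
P1: E(K, 0b10100001) = 0b10011011; 0b10110110 ⊕ 0b10011011 = 0b00101101.
P2: E(K, 0b10110110) = 0b10110000; 0b10001111 ⊕ 0b10110000 = 0b00111111.
P3: E(K, 0b10001111) = 0b10001001; 0b10101111 ⊕ 0b10001001 = 0b00100110.

P1 = 0b00101101, P2 = 0b00111111, P3 = 0b00100110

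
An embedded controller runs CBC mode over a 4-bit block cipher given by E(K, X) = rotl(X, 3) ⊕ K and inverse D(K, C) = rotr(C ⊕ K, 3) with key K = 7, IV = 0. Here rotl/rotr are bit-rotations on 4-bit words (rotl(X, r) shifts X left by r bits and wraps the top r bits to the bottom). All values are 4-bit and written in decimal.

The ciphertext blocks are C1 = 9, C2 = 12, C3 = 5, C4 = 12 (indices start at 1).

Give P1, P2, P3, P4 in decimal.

P1 = 13, P2 = 14, P3 = 8, P4 = 2

CBC decryption: P_i = D(K, C_i) ⊕ C_{i−1}, with C_{0} = IV.
P1: D(K, 9) = 13; 13 ⊕ 0 = 13.
P2: D(K, 12) = 7; 7 ⊕ 9 = 14.
P3: D(K, 5) = 4; 4 ⊕ 12 = 8.
P4: D(K, 12) = 7; 7 ⊕ 5 = 2.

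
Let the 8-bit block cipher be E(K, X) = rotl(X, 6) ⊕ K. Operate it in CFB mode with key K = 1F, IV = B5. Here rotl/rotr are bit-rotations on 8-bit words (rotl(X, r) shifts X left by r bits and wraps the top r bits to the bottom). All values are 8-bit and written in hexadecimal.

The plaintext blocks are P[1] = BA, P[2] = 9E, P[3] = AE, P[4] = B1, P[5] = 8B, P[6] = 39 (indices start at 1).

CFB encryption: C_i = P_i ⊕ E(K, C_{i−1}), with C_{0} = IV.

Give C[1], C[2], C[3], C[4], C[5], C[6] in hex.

C[1]: E(K, B5) = 72; BA ⊕ 72 = C8.
C[2]: E(K, C8) = 2D; 9E ⊕ 2D = B3.
C[3]: E(K, B3) = F3; AE ⊕ F3 = 5D.
C[4]: E(K, 5D) = 48; B1 ⊕ 48 = F9.
C[5]: E(K, F9) = 61; 8B ⊕ 61 = EA.
C[6]: E(K, EA) = A5; 39 ⊕ A5 = 9C.

C[1] = C8, C[2] = B3, C[3] = 5D, C[4] = F9, C[5] = EA, C[6] = 9C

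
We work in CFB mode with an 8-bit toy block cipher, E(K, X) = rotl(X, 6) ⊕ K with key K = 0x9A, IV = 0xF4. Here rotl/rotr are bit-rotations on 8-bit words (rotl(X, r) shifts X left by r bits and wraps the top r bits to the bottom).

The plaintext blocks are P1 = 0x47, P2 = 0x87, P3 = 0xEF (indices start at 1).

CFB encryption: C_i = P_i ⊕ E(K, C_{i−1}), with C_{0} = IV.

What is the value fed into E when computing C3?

0x25

C1: E(K, 0xF4) = 0xA7; 0x47 ⊕ 0xA7 = 0xE0.
C2: E(K, 0xE0) = 0xA2; 0x87 ⊕ 0xA2 = 0x25.
C3: E(K, 0x25) = 0xD3; 0xEF ⊕ 0xD3 = 0x3C.
So the input to E for block 3 is 0x25.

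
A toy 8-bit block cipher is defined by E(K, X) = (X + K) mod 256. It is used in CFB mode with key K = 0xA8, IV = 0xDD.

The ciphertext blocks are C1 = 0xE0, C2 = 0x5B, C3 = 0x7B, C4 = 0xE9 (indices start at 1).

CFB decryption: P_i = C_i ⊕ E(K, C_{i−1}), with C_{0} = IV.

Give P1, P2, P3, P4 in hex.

P1: E(K, 0xDD) = 0x85; 0xE0 ⊕ 0x85 = 0x65.
P2: E(K, 0xE0) = 0x88; 0x5B ⊕ 0x88 = 0xD3.
P3: E(K, 0x5B) = 0x03; 0x7B ⊕ 0x03 = 0x78.
P4: E(K, 0x7B) = 0x23; 0xE9 ⊕ 0x23 = 0xCA.

P1 = 0x65, P2 = 0xD3, P3 = 0x78, P4 = 0xCA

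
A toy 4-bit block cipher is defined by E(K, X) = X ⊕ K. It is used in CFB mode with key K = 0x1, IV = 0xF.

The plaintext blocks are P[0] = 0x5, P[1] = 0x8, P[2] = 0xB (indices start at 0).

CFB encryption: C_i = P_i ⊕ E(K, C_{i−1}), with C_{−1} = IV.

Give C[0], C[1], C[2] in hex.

C[0]: E(K, 0xF) = 0xE; 0x5 ⊕ 0xE = 0xB.
C[1]: E(K, 0xB) = 0xA; 0x8 ⊕ 0xA = 0x2.
C[2]: E(K, 0x2) = 0x3; 0xB ⊕ 0x3 = 0x8.

C[0] = 0xB, C[1] = 0x2, C[2] = 0x8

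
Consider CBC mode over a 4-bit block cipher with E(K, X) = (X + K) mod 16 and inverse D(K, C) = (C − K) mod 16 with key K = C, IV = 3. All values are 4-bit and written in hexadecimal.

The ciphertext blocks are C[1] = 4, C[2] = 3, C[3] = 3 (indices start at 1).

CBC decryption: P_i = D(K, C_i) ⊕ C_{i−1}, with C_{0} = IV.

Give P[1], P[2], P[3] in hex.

P[1] = B, P[2] = 3, P[3] = 4

P[1]: D(K, 4) = 8; 8 ⊕ 3 = B.
P[2]: D(K, 3) = 7; 7 ⊕ 4 = 3.
P[3]: D(K, 3) = 7; 7 ⊕ 3 = 4.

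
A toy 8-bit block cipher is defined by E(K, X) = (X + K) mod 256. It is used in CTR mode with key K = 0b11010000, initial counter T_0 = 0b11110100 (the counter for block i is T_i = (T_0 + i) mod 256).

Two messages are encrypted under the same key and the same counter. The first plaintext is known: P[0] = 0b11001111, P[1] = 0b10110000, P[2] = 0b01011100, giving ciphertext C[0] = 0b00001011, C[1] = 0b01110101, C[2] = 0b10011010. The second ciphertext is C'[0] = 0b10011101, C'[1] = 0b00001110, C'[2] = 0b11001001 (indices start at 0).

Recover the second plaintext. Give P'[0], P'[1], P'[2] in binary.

P'[0] = 0b01011001, P'[1] = 0b11001011, P'[2] = 0b00001111

In CTR with a reused counter, both messages share the same keystream S_i, so C_i ⊕ C'_i = P_i ⊕ P'_i and thus P'_i = P_i ⊕ C_i ⊕ C'_i.
P'[0]: 0b11001111 ⊕ 0b00001011 ⊕ 0b10011101 = 0b01011001.
P'[1]: 0b10110000 ⊕ 0b01110101 ⊕ 0b00001110 = 0b11001011.
P'[2]: 0b01011100 ⊕ 0b10011010 ⊕ 0b11001001 = 0b00001111.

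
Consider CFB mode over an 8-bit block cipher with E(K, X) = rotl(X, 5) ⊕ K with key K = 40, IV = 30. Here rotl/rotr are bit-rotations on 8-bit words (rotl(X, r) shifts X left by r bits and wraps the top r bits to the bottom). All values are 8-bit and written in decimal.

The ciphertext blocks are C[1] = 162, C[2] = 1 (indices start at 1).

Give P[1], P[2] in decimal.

CFB decryption: P_i = C_i ⊕ E(K, C_{i−1}), with C_{0} = IV.
P[1]: E(K, 30) = 235; 162 ⊕ 235 = 73.
P[2]: E(K, 162) = 124; 1 ⊕ 124 = 125.

P[1] = 73, P[2] = 125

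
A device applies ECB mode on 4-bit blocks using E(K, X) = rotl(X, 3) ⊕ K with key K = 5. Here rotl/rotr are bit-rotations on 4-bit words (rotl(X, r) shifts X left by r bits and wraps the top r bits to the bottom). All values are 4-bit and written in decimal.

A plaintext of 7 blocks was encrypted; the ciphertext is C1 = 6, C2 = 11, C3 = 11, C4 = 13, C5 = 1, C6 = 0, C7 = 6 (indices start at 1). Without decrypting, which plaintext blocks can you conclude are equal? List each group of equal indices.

P1 = P7; P2 = P3

ECB encrypts each block independently with the same key, so equal ciphertext blocks imply equal plaintext blocks.
C1 = C7 = 6, so P1 = P7.
C2 = C3 = 11, so P2 = P3.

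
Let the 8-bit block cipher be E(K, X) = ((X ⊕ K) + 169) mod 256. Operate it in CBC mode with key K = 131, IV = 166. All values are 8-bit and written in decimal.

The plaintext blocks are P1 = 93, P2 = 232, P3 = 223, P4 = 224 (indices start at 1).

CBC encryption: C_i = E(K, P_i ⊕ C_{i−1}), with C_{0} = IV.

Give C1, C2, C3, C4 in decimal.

C1 = 33, C2 = 243, C3 = 88, C4 = 228

C1: P1 ⊕ 166 = 251; E(K, 251) = 33.
C2: P2 ⊕ 33 = 201; E(K, 201) = 243.
C3: P3 ⊕ 243 = 44; E(K, 44) = 88.
C4: P4 ⊕ 88 = 184; E(K, 184) = 228.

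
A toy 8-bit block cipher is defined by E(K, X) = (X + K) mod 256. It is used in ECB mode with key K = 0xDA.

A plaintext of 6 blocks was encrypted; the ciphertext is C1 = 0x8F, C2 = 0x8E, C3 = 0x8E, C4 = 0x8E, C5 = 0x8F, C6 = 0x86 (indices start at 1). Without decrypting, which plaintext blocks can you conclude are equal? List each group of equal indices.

P1 = P5; P2 = P3 = P4

ECB encrypts each block independently with the same key, so equal ciphertext blocks imply equal plaintext blocks.
C1 = C5 = 0x8F, so P1 = P5.
C2 = C3 = C4 = 0x8E, so P2 = P3 = P4.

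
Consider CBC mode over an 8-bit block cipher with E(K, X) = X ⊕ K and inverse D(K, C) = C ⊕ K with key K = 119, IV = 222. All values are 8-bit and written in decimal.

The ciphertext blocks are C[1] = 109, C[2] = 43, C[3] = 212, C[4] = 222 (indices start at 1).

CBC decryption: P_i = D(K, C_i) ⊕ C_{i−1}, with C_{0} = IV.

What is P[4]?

P[4]: D(K, 222) = 169; 169 ⊕ 212 = 125.

P[4] = 125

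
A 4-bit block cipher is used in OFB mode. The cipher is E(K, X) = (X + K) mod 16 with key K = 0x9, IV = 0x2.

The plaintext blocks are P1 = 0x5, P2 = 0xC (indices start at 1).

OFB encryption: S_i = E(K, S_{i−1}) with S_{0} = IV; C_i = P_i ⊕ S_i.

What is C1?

C1: S = E(K, 0x2) = 0xB; 0x5 ⊕ 0xB = 0xE.

C1 = 0xE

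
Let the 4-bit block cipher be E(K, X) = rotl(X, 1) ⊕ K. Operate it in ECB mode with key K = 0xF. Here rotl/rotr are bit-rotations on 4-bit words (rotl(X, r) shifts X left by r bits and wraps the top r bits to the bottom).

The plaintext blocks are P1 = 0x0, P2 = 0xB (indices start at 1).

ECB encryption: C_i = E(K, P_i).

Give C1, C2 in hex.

C1: E(K, 0x0) = 0xF.
C2: E(K, 0xB) = 0x8.

C1 = 0xF, C2 = 0x8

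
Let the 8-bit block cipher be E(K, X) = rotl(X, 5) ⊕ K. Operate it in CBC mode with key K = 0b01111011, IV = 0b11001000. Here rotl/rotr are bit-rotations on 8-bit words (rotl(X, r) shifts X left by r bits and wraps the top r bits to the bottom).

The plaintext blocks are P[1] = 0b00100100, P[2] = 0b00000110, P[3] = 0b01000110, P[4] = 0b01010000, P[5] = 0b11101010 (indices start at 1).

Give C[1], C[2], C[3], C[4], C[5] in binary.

C[1] = 0b11100110, C[2] = 0b01100111, C[3] = 0b01011111, C[4] = 0b10011010, C[5] = 0b01110101

CBC encryption: C_i = E(K, P_i ⊕ C_{i−1}), with C_{0} = IV.
C[1]: P[1] ⊕ 0b11001000 = 0b11101100; E(K, 0b11101100) = 0b11100110.
C[2]: P[2] ⊕ 0b11100110 = 0b11100000; E(K, 0b11100000) = 0b01100111.
C[3]: P[3] ⊕ 0b01100111 = 0b00100001; E(K, 0b00100001) = 0b01011111.
C[4]: P[4] ⊕ 0b01011111 = 0b00001111; E(K, 0b00001111) = 0b10011010.
C[5]: P[5] ⊕ 0b10011010 = 0b01110000; E(K, 0b01110000) = 0b01110101.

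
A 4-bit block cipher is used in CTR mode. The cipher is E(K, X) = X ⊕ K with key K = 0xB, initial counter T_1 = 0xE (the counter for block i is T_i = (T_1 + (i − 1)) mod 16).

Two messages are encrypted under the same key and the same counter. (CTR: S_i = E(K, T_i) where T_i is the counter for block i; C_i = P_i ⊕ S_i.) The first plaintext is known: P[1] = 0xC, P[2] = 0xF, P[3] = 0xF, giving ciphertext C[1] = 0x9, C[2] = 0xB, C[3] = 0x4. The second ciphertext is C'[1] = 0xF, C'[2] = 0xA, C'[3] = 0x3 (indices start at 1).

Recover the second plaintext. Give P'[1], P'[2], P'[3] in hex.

In CTR with a reused counter, both messages share the same keystream S_i, so C_i ⊕ C'_i = P_i ⊕ P'_i and thus P'_i = P_i ⊕ C_i ⊕ C'_i.
P'[1]: 0xC ⊕ 0x9 ⊕ 0xF = 0xA.
P'[2]: 0xF ⊕ 0xB ⊕ 0xA = 0xE.
P'[3]: 0xF ⊕ 0x4 ⊕ 0x3 = 0x8.

P'[1] = 0xA, P'[2] = 0xE, P'[3] = 0x8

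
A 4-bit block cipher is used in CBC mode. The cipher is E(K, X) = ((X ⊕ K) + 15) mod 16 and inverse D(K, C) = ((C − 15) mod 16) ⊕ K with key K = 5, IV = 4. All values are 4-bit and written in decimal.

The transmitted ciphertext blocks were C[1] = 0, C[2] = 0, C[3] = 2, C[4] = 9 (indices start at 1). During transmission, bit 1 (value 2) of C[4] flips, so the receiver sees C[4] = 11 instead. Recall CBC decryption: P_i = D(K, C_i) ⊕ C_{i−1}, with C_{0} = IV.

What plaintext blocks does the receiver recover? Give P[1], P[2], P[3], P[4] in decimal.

Only C[4] changed, to 11. In CBC, a change in C_i garbles P_i and flips the same bit in P_{i+1}. Decrypting the received ciphertext:
P[1]: D(K, 0) = 4; 4 ⊕ 4 = 0.
P[2]: D(K, 0) = 4; 4 ⊕ 0 = 4.
P[3]: D(K, 2) = 6; 6 ⊕ 0 = 6.
P[4]: D(K, 11) = 9; 9 ⊕ 2 = 11.
Blocks that differ from the original plaintext: P[4].

P[1] = 0, P[2] = 4, P[3] = 6, P[4] = 11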